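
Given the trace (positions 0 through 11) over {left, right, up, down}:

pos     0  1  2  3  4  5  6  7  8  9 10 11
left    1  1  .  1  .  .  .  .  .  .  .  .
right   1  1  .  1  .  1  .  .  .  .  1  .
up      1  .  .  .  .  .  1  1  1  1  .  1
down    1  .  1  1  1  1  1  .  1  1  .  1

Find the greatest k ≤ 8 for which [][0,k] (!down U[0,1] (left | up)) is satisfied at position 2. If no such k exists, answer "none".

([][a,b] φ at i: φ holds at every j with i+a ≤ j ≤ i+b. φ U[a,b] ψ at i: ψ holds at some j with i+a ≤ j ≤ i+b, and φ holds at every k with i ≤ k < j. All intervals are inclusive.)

none

(!down U[0,1] (left | up)) must hold from j=2 onward; find where it first fails.
  j=2: fails → no k works.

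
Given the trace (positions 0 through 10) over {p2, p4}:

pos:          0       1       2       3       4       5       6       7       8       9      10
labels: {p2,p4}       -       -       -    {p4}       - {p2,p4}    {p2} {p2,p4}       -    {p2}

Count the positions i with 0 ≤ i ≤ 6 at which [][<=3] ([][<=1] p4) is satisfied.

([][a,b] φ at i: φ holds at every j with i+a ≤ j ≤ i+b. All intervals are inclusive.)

Evaluate at each i in [0,6]:
  i=0: ✗ (fails at j=0)
  i=1: ✗ (fails at j=1)
  i=2: ✗ (fails at j=2)
  i=3: ✗ (fails at j=3)
  i=4: ✗ (fails at j=4)
  i=5: ✗ (fails at j=5)
  i=6: ✗ (fails at j=6)
Positions where it holds: {} → 0.

0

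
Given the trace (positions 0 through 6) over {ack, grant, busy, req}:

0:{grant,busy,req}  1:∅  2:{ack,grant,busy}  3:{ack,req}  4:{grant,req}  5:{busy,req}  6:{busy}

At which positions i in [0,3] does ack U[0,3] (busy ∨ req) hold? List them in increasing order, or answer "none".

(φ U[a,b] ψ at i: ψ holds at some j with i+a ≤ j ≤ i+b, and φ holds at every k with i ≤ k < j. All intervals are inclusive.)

Evaluate at each i in [0,3]:
  i=0: ✓ (rhs at j=0)
  i=1: ✗ (lhs fails at k=1 before rhs at j=2)
  i=2: ✓ (rhs at j=2)
  i=3: ✓ (rhs at j=3)

0, 2, 3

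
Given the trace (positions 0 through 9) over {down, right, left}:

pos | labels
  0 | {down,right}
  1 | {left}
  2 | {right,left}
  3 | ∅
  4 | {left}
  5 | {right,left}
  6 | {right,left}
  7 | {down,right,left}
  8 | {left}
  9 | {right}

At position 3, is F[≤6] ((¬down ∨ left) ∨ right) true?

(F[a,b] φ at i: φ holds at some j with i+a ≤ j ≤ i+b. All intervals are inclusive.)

Holds

Check ((¬down ∨ left) ∨ right) at each j in [3,9]:
  j=3: true
  j=4: true
  j=5: true
  j=6: true
  j=7: true
  j=8: true
  j=9: true
Found at j=3 → formula holds.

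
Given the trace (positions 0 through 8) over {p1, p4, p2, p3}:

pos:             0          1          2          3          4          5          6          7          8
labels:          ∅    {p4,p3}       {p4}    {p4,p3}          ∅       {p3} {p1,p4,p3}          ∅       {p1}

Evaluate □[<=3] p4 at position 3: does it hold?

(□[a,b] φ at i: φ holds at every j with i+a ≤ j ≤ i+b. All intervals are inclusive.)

Check p4 at every j in [3,6]:
  j=3: true
  j=4: false
  j=5: false
  j=6: true
Fails at j=4 → formula fails.

No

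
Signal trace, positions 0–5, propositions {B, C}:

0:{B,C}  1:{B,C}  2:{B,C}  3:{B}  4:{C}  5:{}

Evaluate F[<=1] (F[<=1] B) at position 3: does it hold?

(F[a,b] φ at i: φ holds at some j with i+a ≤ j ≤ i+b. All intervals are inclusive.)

True

Check F[<=1] B at each j in [3,4]:
  j=3: holds (witness at 3)
  j=4: fails (none in [4,5])
Found at j=3 → formula holds.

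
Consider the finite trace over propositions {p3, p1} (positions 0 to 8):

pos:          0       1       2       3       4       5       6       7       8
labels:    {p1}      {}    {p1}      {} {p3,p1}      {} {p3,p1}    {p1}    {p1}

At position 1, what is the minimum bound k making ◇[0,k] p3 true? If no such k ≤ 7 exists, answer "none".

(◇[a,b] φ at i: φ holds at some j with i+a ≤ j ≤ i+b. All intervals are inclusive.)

3

Scan j = 1,2,… for p3:
  j=1: fails
  j=2: fails
  j=3: fails
  j=4: holds
First hit at j=4, so smallest k = 4-1 = 3.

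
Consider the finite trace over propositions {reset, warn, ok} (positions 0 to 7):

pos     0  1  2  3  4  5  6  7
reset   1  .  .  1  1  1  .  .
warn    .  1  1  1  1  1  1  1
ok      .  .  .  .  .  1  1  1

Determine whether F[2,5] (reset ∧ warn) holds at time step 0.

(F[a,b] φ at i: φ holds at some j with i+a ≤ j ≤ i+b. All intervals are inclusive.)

Check (reset ∧ warn) at each j in [2,5]:
  j=2: false
  j=3: true
  j=4: true
  j=5: true
Found at j=3 → formula holds.

Holds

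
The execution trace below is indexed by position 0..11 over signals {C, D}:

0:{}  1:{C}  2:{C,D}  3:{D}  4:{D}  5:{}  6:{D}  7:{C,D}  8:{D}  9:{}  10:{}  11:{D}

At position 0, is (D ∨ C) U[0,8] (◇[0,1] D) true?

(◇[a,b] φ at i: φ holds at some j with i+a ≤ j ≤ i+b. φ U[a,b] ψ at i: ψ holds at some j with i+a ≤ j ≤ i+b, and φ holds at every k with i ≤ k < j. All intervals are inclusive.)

No

Need some j in [0,8] with ◇[0,1] D, and (D ∨ C) at every k in [0,j-1].
  j=0: ◇[0,1] D — fails (none in [0,1]).
  j=1: ◇[0,1] D holds, but (D ∨ C) fails at k=0 → not this j.
  j=2: ◇[0,1] D holds, but (D ∨ C) fails at k=0 → not this j.
  j=3: ◇[0,1] D holds, but (D ∨ C) fails at k=0 → not this j.
  j=4: ◇[0,1] D holds, but (D ∨ C) fails at k=0 → not this j.
  j=5: ◇[0,1] D holds, but (D ∨ C) fails at k=0 → not this j.
  j=6: ◇[0,1] D holds, but (D ∨ C) fails at k=0 → not this j.
  j=7: ◇[0,1] D holds, but (D ∨ C) fails at k=0 → not this j.
  j=8: ◇[0,1] D holds, but (D ∨ C) fails at k=0 → not this j.
No j in the window works → until fails.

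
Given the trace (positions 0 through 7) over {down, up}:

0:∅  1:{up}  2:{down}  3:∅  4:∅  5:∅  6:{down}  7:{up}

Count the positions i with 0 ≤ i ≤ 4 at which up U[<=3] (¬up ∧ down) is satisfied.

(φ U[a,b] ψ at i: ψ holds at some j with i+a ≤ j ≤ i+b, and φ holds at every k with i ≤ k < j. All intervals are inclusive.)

Evaluate at each i in [0,4]:
  i=0: ✗ (lhs fails at k=0 before rhs at j=2)
  i=1: ✓ (rhs at j=2; lhs holds on [1,1])
  i=2: ✓ (rhs at j=2)
  i=3: ✗ (lhs fails at k=3 before rhs at j=6)
  i=4: ✗ (lhs fails at k=4 before rhs at j=6)
Positions where it holds: {1, 2} → 2.

2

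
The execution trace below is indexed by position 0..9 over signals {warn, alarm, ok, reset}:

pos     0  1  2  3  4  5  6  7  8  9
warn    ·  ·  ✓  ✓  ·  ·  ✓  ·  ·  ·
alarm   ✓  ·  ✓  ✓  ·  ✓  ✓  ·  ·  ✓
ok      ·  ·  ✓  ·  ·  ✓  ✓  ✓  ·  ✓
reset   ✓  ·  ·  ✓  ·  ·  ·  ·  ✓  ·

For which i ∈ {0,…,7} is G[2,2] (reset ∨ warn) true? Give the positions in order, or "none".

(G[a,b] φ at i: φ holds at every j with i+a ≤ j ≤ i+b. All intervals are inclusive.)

0, 1, 4, 6

Evaluate at each i in [0,7]:
  i=0: ✓ (all of [2,2])
  i=1: ✓ (all of [3,3])
  i=2: ✗ (fails at j=4)
  i=3: ✗ (fails at j=5)
  i=4: ✓ (all of [6,6])
  i=5: ✗ (fails at j=7)
  i=6: ✓ (all of [8,8])
  i=7: ✗ (fails at j=9)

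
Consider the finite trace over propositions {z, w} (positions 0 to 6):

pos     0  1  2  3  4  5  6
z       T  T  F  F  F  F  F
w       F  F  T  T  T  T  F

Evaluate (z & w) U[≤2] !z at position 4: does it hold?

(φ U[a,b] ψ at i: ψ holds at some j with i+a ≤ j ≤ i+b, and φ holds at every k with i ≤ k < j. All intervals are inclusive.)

True

Need some j in [4,6] with !z, and (z & w) at every k in [4,j-1].
  j=4: !z holds; no prefix to check → satisfied.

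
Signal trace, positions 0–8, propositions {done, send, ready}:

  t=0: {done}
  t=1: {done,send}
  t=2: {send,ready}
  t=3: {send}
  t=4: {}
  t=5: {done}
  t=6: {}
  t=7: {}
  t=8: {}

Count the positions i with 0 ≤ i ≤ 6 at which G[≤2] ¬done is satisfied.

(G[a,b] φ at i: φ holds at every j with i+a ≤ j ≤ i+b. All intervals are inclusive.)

2

Evaluate at each i in [0,6]:
  i=0: ✗ (fails at j=0)
  i=1: ✗ (fails at j=1)
  i=2: ✓ (all of [2,4])
  i=3: ✗ (fails at j=5)
  i=4: ✗ (fails at j=5)
  i=5: ✗ (fails at j=5)
  i=6: ✓ (all of [6,8])
Positions where it holds: {2, 6} → 2.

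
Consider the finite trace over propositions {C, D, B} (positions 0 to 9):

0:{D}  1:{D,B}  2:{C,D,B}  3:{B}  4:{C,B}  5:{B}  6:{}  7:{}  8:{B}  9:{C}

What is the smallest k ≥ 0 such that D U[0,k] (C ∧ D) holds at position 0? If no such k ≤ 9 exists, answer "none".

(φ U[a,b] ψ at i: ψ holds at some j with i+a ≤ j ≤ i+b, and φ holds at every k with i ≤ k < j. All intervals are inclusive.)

Need earliest j ≥ 0 with (C ∧ D), and D at every k in [0,j-1].
  j=0: rhs fails.
  j=1: rhs fails.
  j=2: rhs holds; lhs holds on [0,1]. k = 2.

2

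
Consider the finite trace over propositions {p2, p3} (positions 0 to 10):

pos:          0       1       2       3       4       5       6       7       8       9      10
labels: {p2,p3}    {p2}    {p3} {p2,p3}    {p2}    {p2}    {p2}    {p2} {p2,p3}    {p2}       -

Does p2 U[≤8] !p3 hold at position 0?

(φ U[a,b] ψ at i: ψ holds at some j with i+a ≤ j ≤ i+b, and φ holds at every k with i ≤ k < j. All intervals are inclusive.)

Holds

Need some j in [0,8] with !p3, and p2 at every k in [0,j-1].
  j=0: !p3 false.
  j=1: !p3 holds; p2 holds at every k in [0,0] → satisfied.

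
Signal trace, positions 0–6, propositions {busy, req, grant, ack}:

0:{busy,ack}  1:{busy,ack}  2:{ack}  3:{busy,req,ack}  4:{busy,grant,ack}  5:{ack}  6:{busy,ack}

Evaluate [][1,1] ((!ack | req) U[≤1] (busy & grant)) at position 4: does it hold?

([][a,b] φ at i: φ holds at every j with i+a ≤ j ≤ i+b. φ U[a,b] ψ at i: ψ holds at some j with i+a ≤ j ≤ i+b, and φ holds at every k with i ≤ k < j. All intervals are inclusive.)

False

Check ((!ack | req) U[≤1] (busy & grant)) at every j in [5,5]:
  j=5: fails
Fails at j=5 → formula fails.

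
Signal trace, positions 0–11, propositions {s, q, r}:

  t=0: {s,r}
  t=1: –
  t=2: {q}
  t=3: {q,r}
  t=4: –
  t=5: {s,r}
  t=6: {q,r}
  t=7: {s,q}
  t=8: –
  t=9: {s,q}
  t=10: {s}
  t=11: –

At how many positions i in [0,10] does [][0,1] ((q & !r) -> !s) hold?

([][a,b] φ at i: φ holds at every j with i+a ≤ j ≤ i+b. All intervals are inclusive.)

Evaluate at each i in [0,10]:
  i=0: ✓ (all of [0,1])
  i=1: ✓ (all of [1,2])
  i=2: ✓ (all of [2,3])
  i=3: ✓ (all of [3,4])
  i=4: ✓ (all of [4,5])
  i=5: ✓ (all of [5,6])
  i=6: ✗ (fails at j=7)
  i=7: ✗ (fails at j=7)
  i=8: ✗ (fails at j=9)
  i=9: ✗ (fails at j=9)
  i=10: ✓ (all of [10,11])
Positions where it holds: {0, 1, 2, 3, 4, 5, 10} → 7.

7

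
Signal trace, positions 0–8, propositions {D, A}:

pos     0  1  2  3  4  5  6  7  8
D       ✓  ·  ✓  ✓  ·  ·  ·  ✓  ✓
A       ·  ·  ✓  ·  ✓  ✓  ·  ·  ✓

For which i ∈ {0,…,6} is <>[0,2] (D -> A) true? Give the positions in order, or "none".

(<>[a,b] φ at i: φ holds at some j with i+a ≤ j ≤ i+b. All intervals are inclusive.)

Evaluate at each i in [0,6]:
  i=0: ✓ (witness j=1)
  i=1: ✓ (witness j=1)
  i=2: ✓ (witness j=2)
  i=3: ✓ (witness j=4)
  i=4: ✓ (witness j=4)
  i=5: ✓ (witness j=5)
  i=6: ✓ (witness j=6)

0, 1, 2, 3, 4, 5, 6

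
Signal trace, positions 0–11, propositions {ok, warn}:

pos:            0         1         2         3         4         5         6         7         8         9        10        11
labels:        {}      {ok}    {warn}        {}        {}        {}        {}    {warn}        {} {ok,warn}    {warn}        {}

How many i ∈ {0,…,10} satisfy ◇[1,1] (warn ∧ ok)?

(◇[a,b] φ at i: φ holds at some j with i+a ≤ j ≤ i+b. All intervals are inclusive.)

Evaluate at each i in [0,10]:
  i=0: ✗ (none in [1,1])
  i=1: ✗ (none in [2,2])
  i=2: ✗ (none in [3,3])
  i=3: ✗ (none in [4,4])
  i=4: ✗ (none in [5,5])
  i=5: ✗ (none in [6,6])
  i=6: ✗ (none in [7,7])
  i=7: ✗ (none in [8,8])
  i=8: ✓ (witness j=9)
  i=9: ✗ (none in [10,10])
  i=10: ✗ (none in [11,11])
Positions where it holds: {8} → 1.

1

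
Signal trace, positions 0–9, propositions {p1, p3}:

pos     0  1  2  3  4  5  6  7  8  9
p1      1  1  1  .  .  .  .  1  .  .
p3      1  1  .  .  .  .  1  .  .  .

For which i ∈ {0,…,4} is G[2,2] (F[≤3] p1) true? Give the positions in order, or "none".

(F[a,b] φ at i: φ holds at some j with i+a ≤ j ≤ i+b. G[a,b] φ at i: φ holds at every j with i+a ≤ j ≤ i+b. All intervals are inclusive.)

Evaluate at each i in [0,4]:
  i=0: ✓ (all of [2,2])
  i=1: ✗ (fails at j=3)
  i=2: ✓ (all of [4,4])
  i=3: ✓ (all of [5,5])
  i=4: ✓ (all of [6,6])

0, 2, 3, 4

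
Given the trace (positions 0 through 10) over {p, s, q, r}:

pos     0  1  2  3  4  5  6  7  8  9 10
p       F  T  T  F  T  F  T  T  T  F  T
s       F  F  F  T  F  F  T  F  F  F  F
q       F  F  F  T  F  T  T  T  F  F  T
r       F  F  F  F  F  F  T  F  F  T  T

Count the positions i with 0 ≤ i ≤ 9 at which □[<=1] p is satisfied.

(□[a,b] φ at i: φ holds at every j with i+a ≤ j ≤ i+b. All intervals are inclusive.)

3

Evaluate at each i in [0,9]:
  i=0: ✗ (fails at j=0)
  i=1: ✓ (all of [1,2])
  i=2: ✗ (fails at j=3)
  i=3: ✗ (fails at j=3)
  i=4: ✗ (fails at j=5)
  i=5: ✗ (fails at j=5)
  i=6: ✓ (all of [6,7])
  i=7: ✓ (all of [7,8])
  i=8: ✗ (fails at j=9)
  i=9: ✗ (fails at j=9)
Positions where it holds: {1, 6, 7} → 3.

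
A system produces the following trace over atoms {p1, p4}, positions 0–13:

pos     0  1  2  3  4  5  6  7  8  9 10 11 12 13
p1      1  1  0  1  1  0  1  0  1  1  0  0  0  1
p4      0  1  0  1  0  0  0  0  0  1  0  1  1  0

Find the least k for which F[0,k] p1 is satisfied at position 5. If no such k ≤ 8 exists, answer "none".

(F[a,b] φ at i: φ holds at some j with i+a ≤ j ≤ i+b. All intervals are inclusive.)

1

Scan j = 5,6,… for p1:
  j=5: fails
  j=6: holds
First hit at j=6, so smallest k = 6-5 = 1.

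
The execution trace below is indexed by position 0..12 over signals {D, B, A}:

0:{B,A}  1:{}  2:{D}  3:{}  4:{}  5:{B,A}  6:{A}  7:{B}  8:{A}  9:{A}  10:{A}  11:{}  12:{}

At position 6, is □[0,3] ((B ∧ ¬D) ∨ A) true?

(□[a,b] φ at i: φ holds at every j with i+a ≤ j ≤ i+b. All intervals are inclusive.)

True

Check ((B ∧ ¬D) ∨ A) at every j in [6,9]:
  j=6: true
  j=7: true
  j=8: true
  j=9: true
All positions satisfy it → formula holds.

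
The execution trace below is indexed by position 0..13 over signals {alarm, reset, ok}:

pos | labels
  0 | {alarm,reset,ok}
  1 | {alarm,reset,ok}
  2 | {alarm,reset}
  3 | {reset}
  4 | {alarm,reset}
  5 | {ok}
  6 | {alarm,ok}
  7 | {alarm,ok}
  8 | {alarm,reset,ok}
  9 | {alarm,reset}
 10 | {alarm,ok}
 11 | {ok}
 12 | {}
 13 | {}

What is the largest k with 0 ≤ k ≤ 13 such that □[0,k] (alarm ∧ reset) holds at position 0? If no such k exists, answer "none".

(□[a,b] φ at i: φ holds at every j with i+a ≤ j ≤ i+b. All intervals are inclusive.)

2

(alarm ∧ reset) must hold from j=0 onward; find where it first fails.
  j=0: holds
  j=1: holds
  j=2: holds
  j=3: fails
Holds on [0,2], so largest k = 2.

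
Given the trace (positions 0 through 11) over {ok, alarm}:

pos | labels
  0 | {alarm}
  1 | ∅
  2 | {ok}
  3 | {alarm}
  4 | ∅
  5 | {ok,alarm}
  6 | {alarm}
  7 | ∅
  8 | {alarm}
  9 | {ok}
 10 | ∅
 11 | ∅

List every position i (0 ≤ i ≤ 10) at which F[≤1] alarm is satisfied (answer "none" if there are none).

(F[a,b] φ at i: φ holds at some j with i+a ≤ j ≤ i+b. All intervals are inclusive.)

Evaluate at each i in [0,10]:
  i=0: ✓ (witness j=0)
  i=1: ✗ (none in [1,2])
  i=2: ✓ (witness j=3)
  i=3: ✓ (witness j=3)
  i=4: ✓ (witness j=5)
  i=5: ✓ (witness j=5)
  i=6: ✓ (witness j=6)
  i=7: ✓ (witness j=8)
  i=8: ✓ (witness j=8)
  i=9: ✗ (none in [9,10])
  i=10: ✗ (none in [10,11])

0, 2, 3, 4, 5, 6, 7, 8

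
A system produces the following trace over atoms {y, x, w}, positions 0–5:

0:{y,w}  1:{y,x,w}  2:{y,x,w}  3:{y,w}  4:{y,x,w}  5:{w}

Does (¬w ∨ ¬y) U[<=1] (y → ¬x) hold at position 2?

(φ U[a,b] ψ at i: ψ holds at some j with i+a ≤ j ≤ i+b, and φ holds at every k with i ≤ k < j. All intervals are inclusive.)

Need some j in [2,3] with (y → ¬x), and (¬w ∨ ¬y) at every k in [2,j-1].
  j=2: (y → ¬x) false.
  j=3: (y → ¬x) holds, but (¬w ∨ ¬y) fails at k=2 → not this j.
No j in the window works → until fails.

Does not hold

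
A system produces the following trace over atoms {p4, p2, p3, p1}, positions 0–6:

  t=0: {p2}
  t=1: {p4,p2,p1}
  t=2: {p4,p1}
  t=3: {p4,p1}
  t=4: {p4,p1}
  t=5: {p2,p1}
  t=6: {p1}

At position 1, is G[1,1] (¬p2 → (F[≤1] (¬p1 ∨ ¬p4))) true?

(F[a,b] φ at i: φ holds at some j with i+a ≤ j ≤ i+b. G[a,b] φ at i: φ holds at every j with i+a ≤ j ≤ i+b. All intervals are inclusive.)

No

Check (¬p2 → (F[≤1] (¬p1 ∨ ¬p4))) at every j in [2,2]:
  j=2: antecedent true; consequent fails (none in [2,3]) → ✗
Fails at j=2 → formula fails.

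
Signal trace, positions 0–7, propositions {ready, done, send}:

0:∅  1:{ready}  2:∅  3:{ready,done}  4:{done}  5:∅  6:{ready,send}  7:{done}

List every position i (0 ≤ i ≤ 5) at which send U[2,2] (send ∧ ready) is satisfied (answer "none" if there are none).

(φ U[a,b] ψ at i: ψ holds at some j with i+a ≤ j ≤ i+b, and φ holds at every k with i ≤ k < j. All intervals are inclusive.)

none

Evaluate at each i in [0,5]:
  i=0: ✗ (no rhs in [2,2])
  i=1: ✗ (no rhs in [3,3])
  i=2: ✗ (no rhs in [4,4])
  i=3: ✗ (no rhs in [5,5])
  i=4: ✗ (lhs fails at k=4 before rhs at j=6)
  i=5: ✗ (no rhs in [7,7])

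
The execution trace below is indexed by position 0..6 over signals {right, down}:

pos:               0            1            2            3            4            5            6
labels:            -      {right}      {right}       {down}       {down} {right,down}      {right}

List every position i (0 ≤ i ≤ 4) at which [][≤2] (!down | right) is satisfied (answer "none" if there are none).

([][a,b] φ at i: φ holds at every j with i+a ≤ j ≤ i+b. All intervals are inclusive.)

0

Evaluate at each i in [0,4]:
  i=0: ✓ (all of [0,2])
  i=1: ✗ (fails at j=3)
  i=2: ✗ (fails at j=3)
  i=3: ✗ (fails at j=3)
  i=4: ✗ (fails at j=4)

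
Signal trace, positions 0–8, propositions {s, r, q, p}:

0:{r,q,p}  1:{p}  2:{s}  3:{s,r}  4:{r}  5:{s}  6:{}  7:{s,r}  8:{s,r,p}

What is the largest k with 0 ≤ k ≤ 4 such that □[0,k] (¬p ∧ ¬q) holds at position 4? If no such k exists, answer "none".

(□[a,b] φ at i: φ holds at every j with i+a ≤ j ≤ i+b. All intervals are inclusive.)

3

(¬p ∧ ¬q) must hold from j=4 onward; find where it first fails.
  j=4: holds
  j=5: holds
  j=6: holds
  j=7: holds
  j=8: fails
Holds on [4,7], so largest k = 3.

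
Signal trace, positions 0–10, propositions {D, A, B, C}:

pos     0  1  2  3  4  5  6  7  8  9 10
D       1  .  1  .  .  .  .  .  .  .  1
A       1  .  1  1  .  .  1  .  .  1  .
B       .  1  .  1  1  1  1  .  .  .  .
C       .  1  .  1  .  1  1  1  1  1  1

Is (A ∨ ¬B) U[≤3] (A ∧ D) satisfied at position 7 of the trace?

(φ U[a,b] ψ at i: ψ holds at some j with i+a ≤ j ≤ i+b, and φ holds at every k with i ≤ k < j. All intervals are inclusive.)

No

Need some j in [7,10] with (A ∧ D), and (A ∨ ¬B) at every k in [7,j-1].
  j=7: (A ∧ D) false.
  j=8: (A ∧ D) false.
  j=9: (A ∧ D) false.
  j=10: (A ∧ D) false.
No j in the window works → until fails.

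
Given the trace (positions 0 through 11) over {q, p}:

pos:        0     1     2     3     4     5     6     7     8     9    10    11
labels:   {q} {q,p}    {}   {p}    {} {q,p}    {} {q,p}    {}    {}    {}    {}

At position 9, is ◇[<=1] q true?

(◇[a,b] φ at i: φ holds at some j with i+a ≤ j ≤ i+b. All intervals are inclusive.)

Check q at each j in [9,10]:
  j=9: false
  j=10: false
No position in the window satisfies it → formula fails.

Does not hold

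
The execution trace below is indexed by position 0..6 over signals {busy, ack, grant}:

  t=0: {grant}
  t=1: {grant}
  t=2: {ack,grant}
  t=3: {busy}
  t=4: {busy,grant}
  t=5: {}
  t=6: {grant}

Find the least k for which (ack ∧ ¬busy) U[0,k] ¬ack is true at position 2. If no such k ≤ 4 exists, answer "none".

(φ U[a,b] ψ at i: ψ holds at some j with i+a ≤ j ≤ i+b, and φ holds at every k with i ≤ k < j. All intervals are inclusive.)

1

Need earliest j ≥ 2 with ¬ack, and (ack ∧ ¬busy) at every k in [2,j-1].
  j=2: rhs fails.
  j=3: rhs holds; lhs holds on [2,2]. k = 1.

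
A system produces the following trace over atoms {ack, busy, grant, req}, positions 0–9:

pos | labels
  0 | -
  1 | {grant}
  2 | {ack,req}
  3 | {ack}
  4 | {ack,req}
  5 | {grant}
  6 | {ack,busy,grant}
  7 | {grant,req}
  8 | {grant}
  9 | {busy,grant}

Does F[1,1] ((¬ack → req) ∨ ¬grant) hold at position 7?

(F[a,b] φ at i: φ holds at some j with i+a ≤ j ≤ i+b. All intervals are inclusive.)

No

Check ((¬ack → req) ∨ ¬grant) at each j in [8,8]:
  j=8: false
No position in the window satisfies it → formula fails.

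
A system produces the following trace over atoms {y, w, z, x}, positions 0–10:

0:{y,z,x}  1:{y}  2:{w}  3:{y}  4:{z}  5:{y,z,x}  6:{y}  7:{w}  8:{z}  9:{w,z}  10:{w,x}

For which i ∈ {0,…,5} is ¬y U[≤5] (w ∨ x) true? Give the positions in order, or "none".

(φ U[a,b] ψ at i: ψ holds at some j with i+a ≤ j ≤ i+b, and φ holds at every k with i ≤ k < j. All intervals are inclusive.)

Evaluate at each i in [0,5]:
  i=0: ✓ (rhs at j=0)
  i=1: ✗ (lhs fails at k=1 before rhs at j=2)
  i=2: ✓ (rhs at j=2)
  i=3: ✗ (lhs fails at k=3 before rhs at j=5)
  i=4: ✓ (rhs at j=5; lhs holds on [4,4])
  i=5: ✓ (rhs at j=5)

0, 2, 4, 5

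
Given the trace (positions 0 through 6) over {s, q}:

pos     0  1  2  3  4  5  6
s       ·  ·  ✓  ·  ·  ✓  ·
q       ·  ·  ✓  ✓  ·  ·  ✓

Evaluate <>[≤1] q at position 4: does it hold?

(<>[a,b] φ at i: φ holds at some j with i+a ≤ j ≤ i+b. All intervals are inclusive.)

Check q at each j in [4,5]:
  j=4: false
  j=5: false
No position in the window satisfies it → formula fails.

False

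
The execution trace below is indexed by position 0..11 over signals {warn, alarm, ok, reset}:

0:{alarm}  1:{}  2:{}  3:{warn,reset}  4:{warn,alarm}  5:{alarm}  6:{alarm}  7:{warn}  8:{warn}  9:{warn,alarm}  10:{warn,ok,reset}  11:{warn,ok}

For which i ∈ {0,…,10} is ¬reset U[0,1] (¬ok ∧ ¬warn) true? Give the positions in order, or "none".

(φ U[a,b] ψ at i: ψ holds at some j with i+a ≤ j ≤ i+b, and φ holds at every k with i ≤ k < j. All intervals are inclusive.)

0, 1, 2, 4, 5, 6

Evaluate at each i in [0,10]:
  i=0: ✓ (rhs at j=0)
  i=1: ✓ (rhs at j=1)
  i=2: ✓ (rhs at j=2)
  i=3: ✗ (no rhs in [3,4])
  i=4: ✓ (rhs at j=5; lhs holds on [4,4])
  i=5: ✓ (rhs at j=5)
  i=6: ✓ (rhs at j=6)
  i=7: ✗ (no rhs in [7,8])
  i=8: ✗ (no rhs in [8,9])
  i=9: ✗ (no rhs in [9,10])
  i=10: ✗ (no rhs in [10,11])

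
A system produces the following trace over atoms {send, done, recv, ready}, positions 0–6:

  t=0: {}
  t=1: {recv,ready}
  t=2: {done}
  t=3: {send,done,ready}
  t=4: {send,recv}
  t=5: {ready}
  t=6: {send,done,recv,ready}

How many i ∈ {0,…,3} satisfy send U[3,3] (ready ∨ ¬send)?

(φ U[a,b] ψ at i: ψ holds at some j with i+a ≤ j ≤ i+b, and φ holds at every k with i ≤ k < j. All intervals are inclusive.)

Evaluate at each i in [0,3]:
  i=0: ✗ (lhs fails at k=0 before rhs at j=3)
  i=1: ✗ (no rhs in [4,4])
  i=2: ✗ (lhs fails at k=2 before rhs at j=5)
  i=3: ✗ (lhs fails at k=5 before rhs at j=6)
Positions where it holds: {} → 0.

0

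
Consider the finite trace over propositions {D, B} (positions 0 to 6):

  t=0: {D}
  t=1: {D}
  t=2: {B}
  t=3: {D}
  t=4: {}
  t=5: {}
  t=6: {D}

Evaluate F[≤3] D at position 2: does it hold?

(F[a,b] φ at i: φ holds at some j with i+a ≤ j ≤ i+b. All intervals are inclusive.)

Yes

Check D at each j in [2,5]:
  j=2: false
  j=3: true
  j=4: false
  j=5: false
Found at j=3 → formula holds.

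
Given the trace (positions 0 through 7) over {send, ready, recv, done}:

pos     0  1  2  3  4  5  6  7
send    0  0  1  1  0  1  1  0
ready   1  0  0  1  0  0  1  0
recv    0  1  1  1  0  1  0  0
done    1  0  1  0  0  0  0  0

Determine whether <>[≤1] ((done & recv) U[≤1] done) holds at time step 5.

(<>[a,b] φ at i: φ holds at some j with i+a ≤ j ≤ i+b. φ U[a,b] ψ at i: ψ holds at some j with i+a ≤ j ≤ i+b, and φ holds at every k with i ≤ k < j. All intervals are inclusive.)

False

Check ((done & recv) U[≤1] done) at each j in [5,6]:
  j=5: fails
  j=6: fails
No position in the window satisfies it → formula fails.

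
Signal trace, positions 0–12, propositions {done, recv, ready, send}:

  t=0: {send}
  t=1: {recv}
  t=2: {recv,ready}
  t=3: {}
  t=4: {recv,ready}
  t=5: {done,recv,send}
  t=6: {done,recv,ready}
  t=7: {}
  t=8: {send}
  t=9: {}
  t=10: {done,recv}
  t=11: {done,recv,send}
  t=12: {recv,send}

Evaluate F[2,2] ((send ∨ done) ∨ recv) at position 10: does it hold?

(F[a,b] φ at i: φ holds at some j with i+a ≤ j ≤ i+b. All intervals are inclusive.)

Check ((send ∨ done) ∨ recv) at each j in [12,12]:
  j=12: true
Found at j=12 → formula holds.

Yes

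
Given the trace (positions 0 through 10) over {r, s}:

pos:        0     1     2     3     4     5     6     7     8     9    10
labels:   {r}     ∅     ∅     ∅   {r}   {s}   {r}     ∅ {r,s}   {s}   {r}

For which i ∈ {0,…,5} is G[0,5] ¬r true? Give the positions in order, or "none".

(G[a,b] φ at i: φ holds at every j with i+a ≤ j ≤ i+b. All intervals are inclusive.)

Evaluate at each i in [0,5]:
  i=0: ✗ (fails at j=0)
  i=1: ✗ (fails at j=4)
  i=2: ✗ (fails at j=4)
  i=3: ✗ (fails at j=4)
  i=4: ✗ (fails at j=4)
  i=5: ✗ (fails at j=6)

none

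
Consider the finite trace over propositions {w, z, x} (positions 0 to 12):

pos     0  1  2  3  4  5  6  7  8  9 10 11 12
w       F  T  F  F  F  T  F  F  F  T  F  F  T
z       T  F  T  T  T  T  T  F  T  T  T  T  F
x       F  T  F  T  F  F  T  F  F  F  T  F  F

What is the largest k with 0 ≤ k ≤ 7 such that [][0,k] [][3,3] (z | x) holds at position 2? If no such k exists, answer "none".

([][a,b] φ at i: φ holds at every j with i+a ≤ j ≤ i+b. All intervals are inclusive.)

1

[][3,3] (z | x) must hold from j=2 onward; find where it first fails.
  j=2: holds
  j=3: holds
  j=4: fails
Holds on [2,3], so largest k = 1.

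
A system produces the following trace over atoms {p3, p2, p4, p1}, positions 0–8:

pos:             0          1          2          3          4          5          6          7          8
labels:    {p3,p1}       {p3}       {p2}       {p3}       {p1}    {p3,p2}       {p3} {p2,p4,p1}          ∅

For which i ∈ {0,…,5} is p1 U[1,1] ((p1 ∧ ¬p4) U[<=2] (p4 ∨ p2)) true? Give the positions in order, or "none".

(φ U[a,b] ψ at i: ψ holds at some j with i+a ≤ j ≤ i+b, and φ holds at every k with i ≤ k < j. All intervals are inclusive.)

Evaluate at each i in [0,5]:
  i=0: ✗ (no rhs in [1,1])
  i=1: ✗ (lhs fails at k=1 before rhs at j=2)
  i=2: ✗ (no rhs in [3,3])
  i=3: ✗ (lhs fails at k=3 before rhs at j=4)
  i=4: ✓ (rhs at j=5; lhs holds on [4,4])
  i=5: ✗ (no rhs in [6,6])

4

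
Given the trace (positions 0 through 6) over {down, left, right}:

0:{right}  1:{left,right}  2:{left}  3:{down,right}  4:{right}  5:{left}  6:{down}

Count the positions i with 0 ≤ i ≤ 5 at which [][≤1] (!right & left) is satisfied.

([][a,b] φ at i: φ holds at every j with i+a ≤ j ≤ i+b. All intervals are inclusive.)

Evaluate at each i in [0,5]:
  i=0: ✗ (fails at j=0)
  i=1: ✗ (fails at j=1)
  i=2: ✗ (fails at j=3)
  i=3: ✗ (fails at j=3)
  i=4: ✗ (fails at j=4)
  i=5: ✗ (fails at j=6)
Positions where it holds: {} → 0.

0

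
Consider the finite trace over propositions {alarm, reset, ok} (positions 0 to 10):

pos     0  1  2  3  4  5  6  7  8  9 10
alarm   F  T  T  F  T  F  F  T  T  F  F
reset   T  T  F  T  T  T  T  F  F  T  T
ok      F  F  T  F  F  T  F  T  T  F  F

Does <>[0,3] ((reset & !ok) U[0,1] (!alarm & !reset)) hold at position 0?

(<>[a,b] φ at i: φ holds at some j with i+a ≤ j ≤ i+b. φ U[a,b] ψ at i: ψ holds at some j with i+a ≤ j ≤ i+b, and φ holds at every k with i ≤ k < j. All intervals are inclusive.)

Check ((reset & !ok) U[0,1] (!alarm & !reset)) at each j in [0,3]:
  j=0: fails
  j=1: fails
  j=2: fails
  j=3: fails
No position in the window satisfies it → formula fails.

No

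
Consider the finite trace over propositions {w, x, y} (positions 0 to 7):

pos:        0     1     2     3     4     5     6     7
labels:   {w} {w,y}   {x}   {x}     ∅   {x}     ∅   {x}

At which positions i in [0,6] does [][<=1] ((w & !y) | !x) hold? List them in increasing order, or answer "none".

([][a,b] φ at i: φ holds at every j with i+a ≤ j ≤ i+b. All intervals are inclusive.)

0

Evaluate at each i in [0,6]:
  i=0: ✓ (all of [0,1])
  i=1: ✗ (fails at j=2)
  i=2: ✗ (fails at j=2)
  i=3: ✗ (fails at j=3)
  i=4: ✗ (fails at j=5)
  i=5: ✗ (fails at j=5)
  i=6: ✗ (fails at j=7)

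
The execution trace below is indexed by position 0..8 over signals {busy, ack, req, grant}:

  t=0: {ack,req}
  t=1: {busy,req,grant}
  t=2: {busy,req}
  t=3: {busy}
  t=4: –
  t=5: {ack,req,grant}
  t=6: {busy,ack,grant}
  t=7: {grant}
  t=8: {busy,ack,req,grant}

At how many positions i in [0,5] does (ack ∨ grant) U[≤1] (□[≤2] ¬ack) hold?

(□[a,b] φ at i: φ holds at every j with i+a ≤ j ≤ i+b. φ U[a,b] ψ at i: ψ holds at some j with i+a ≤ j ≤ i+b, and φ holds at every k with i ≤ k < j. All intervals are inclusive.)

Evaluate at each i in [0,5]:
  i=0: ✓ (rhs at j=1; lhs holds on [0,0])
  i=1: ✓ (rhs at j=1)
  i=2: ✓ (rhs at j=2)
  i=3: ✗ (no rhs in [3,4])
  i=4: ✗ (no rhs in [4,5])
  i=5: ✗ (no rhs in [5,6])
Positions where it holds: {0, 1, 2} → 3.

3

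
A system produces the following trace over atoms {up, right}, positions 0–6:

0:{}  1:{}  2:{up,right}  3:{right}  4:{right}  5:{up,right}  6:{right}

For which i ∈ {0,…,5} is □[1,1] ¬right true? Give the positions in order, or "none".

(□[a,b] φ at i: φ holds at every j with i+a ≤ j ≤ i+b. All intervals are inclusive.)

0

Evaluate at each i in [0,5]:
  i=0: ✓ (all of [1,1])
  i=1: ✗ (fails at j=2)
  i=2: ✗ (fails at j=3)
  i=3: ✗ (fails at j=4)
  i=4: ✗ (fails at j=5)
  i=5: ✗ (fails at j=6)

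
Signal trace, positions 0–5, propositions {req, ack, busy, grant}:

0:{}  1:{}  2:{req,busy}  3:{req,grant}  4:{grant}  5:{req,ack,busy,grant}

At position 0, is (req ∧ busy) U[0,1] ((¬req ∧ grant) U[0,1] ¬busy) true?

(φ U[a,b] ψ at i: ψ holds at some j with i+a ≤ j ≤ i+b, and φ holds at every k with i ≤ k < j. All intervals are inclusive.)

Holds

Need some j in [0,1] with ((¬req ∧ grant) U[0,1] ¬busy), and (req ∧ busy) at every k in [0,j-1].
  j=0: ((¬req ∧ grant) U[0,1] ¬busy) holds; no prefix to check → satisfied.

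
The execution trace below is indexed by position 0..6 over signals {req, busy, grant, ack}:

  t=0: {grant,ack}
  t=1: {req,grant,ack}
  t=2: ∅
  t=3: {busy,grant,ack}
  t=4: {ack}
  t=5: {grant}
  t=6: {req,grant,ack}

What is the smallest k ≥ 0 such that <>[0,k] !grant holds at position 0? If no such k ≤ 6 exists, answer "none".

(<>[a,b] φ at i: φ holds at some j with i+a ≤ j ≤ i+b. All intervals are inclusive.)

2

Scan j = 0,1,… for !grant:
  j=0: fails
  j=1: fails
  j=2: holds
First hit at j=2, so smallest k = 2-0 = 2.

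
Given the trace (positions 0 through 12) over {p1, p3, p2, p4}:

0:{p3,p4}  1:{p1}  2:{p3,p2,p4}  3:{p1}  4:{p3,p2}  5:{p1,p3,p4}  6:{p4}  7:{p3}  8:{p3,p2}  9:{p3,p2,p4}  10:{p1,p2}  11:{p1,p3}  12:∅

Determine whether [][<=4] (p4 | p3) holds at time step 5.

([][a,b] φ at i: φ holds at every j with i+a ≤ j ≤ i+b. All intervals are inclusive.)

Yes

Check (p4 | p3) at every j in [5,9]:
  j=5: true
  j=6: true
  j=7: true
  j=8: true
  j=9: true
All positions satisfy it → formula holds.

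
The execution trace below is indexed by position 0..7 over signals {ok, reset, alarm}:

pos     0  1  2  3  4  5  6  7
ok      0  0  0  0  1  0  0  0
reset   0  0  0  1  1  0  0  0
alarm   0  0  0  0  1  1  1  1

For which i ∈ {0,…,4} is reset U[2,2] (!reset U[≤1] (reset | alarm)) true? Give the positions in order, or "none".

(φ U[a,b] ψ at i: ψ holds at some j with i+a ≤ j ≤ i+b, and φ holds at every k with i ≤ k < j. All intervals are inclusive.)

Evaluate at each i in [0,4]:
  i=0: ✗ (lhs fails at k=0 before rhs at j=2)
  i=1: ✗ (lhs fails at k=1 before rhs at j=3)
  i=2: ✗ (lhs fails at k=2 before rhs at j=4)
  i=3: ✓ (rhs at j=5; lhs holds on [3,4])
  i=4: ✗ (lhs fails at k=5 before rhs at j=6)

3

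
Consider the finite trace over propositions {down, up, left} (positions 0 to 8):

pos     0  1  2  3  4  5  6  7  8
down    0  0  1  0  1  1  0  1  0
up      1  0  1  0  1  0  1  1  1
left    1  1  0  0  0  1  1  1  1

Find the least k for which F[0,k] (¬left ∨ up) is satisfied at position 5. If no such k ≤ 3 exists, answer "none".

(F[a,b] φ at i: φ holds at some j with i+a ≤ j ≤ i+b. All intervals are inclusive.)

Scan j = 5,6,… for (¬left ∨ up):
  j=5: fails
  j=6: holds
First hit at j=6, so smallest k = 6-5 = 1.

1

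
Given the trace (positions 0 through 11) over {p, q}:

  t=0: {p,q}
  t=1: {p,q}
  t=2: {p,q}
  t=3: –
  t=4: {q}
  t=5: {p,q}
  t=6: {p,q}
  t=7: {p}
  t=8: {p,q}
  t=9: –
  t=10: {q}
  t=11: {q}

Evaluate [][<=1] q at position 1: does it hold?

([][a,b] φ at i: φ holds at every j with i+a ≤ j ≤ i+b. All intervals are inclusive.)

Holds

Check q at every j in [1,2]:
  j=1: true
  j=2: true
All positions satisfy it → formula holds.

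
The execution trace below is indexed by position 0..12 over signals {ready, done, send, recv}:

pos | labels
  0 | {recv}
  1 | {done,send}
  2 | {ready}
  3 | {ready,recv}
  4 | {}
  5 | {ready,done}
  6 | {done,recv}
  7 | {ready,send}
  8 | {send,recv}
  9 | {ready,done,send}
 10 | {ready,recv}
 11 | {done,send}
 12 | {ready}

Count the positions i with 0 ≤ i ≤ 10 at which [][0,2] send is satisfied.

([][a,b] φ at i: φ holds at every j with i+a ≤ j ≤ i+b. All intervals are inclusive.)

1

Evaluate at each i in [0,10]:
  i=0: ✗ (fails at j=0)
  i=1: ✗ (fails at j=2)
  i=2: ✗ (fails at j=2)
  i=3: ✗ (fails at j=3)
  i=4: ✗ (fails at j=4)
  i=5: ✗ (fails at j=5)
  i=6: ✗ (fails at j=6)
  i=7: ✓ (all of [7,9])
  i=8: ✗ (fails at j=10)
  i=9: ✗ (fails at j=10)
  i=10: ✗ (fails at j=10)
Positions where it holds: {7} → 1.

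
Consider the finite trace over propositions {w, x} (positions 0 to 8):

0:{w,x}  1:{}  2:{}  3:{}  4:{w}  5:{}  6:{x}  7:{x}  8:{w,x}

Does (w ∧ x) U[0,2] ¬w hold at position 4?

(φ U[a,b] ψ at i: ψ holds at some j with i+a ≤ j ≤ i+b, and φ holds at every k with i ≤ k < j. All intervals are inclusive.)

False

Need some j in [4,6] with ¬w, and (w ∧ x) at every k in [4,j-1].
  j=4: ¬w false.
  j=5: ¬w holds, but (w ∧ x) fails at k=4 → not this j.
  j=6: ¬w holds, but (w ∧ x) fails at k=4 → not this j.
No j in the window works → until fails.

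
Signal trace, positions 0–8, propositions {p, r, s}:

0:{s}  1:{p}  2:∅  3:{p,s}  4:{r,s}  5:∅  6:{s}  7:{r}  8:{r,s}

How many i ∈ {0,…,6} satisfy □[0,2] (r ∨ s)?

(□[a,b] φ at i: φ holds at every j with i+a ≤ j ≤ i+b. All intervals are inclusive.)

Evaluate at each i in [0,6]:
  i=0: ✗ (fails at j=1)
  i=1: ✗ (fails at j=1)
  i=2: ✗ (fails at j=2)
  i=3: ✗ (fails at j=5)
  i=4: ✗ (fails at j=5)
  i=5: ✗ (fails at j=5)
  i=6: ✓ (all of [6,8])
Positions where it holds: {6} → 1.

1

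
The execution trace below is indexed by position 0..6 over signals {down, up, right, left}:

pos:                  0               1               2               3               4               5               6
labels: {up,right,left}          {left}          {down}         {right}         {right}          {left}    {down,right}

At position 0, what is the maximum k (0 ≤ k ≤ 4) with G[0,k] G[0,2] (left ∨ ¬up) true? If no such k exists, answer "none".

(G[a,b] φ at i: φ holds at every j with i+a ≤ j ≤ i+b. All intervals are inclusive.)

G[0,2] (left ∨ ¬up) must hold from j=0 onward; find where it first fails.
  j=0: holds
  j=1: holds
  j=2: holds
  j=3: holds
  j=4: holds
Holds through j=4; largest k = 4.

4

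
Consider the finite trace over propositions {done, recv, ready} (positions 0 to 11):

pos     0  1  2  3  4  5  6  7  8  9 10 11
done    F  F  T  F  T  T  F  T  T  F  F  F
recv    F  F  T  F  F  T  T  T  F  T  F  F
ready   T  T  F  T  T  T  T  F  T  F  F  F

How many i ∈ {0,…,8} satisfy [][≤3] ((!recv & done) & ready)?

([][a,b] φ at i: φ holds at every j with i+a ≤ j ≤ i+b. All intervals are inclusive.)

0

Evaluate at each i in [0,8]:
  i=0: ✗ (fails at j=0)
  i=1: ✗ (fails at j=1)
  i=2: ✗ (fails at j=2)
  i=3: ✗ (fails at j=3)
  i=4: ✗ (fails at j=5)
  i=5: ✗ (fails at j=5)
  i=6: ✗ (fails at j=6)
  i=7: ✗ (fails at j=7)
  i=8: ✗ (fails at j=9)
Positions where it holds: {} → 0.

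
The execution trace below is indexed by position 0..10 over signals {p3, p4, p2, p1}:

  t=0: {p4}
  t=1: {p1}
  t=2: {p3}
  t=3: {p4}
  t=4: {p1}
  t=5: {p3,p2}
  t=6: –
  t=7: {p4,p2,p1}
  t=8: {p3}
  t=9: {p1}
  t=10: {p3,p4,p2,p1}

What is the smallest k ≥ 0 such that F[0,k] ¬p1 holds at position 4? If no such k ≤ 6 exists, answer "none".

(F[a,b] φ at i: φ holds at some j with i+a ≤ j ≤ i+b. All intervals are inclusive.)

Scan j = 4,5,… for ¬p1:
  j=4: fails
  j=5: holds
First hit at j=5, so smallest k = 5-4 = 1.

1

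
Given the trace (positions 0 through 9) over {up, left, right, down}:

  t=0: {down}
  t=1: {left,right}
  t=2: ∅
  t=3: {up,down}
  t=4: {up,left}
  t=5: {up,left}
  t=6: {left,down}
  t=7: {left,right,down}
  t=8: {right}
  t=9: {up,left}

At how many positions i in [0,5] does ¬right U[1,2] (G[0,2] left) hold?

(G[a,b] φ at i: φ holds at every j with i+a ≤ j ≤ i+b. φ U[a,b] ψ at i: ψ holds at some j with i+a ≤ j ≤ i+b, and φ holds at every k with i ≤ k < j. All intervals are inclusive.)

Evaluate at each i in [0,5]:
  i=0: ✗ (no rhs in [1,2])
  i=1: ✗ (no rhs in [2,3])
  i=2: ✓ (rhs at j=4; lhs holds on [2,3])
  i=3: ✓ (rhs at j=4; lhs holds on [3,3])
  i=4: ✓ (rhs at j=5; lhs holds on [4,4])
  i=5: ✗ (no rhs in [6,7])
Positions where it holds: {2, 3, 4} → 3.

3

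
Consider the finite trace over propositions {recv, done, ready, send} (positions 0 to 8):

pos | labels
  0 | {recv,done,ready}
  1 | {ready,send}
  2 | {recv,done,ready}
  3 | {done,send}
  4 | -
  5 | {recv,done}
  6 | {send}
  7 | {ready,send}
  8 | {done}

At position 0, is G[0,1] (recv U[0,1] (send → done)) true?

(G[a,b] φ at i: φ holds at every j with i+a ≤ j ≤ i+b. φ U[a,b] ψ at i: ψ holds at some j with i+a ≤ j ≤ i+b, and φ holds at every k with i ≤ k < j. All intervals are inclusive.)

Check (recv U[0,1] (send → done)) at every j in [0,1]:
  j=0: holds
  j=1: fails
Fails at j=1 → formula fails.

Does not hold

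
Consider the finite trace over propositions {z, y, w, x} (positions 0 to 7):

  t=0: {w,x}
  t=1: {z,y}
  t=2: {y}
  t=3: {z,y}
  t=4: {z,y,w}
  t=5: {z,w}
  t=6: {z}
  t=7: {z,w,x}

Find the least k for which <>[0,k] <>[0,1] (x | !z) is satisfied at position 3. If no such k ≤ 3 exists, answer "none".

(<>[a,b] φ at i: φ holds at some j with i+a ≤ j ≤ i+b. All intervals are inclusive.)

Scan j = 3,4,… for <>[0,1] (x | !z):
  j=3: fails
  j=4: fails
  j=5: fails
  j=6: holds
First hit at j=6, so smallest k = 6-3 = 3.

3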